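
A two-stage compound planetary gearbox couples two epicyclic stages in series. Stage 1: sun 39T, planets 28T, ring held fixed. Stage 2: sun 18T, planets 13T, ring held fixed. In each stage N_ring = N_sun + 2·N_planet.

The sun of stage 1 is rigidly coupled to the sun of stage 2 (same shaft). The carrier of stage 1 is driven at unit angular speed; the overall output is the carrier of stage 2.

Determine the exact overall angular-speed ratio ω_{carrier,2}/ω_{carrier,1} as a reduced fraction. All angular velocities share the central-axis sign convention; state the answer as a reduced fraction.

Stage 1: N_ring = 39 + 2·28 = 95
Stage 1: 39(ω_s−ω_c) = −95(ω_r−ω_c),  ω_r=0, ω_c=1
Stage 1: ω_s = 1 − (95/39)(0−1) = 134/39
  ⇒ ω_s¹/ω_c¹ = 134/39
Stage 2: N_ring = 18 + 2·13 = 44
Stage 2: 18(ω_s−ω_c) = −44(ω_r−ω_c),  ω_r=0, ω_s=1
Stage 2: 18(1−ω_c) = −44(0−ω_c)  ⇒  62ω_c = 18  ⇒  ω_c = 9/31
  ⇒ ω_c²/ω_s² = 9/31
Coupling ω_s² = ω_s¹ ⇒ overall = 134/39 × 9/31 = 402/403

402/403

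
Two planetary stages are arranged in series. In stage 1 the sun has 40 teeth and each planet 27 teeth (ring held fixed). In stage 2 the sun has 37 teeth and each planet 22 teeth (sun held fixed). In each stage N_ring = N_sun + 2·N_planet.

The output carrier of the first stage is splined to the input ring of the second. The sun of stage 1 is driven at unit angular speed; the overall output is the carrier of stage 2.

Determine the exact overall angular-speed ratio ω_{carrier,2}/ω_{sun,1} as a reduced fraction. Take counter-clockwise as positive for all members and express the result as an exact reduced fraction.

810/3953

Stage 1: N_ring = 40 + 2·27 = 94
Stage 1: 40(ω_s−ω_c) = −94(ω_r−ω_c),  ω_r=0, ω_s=1
Stage 1: 40(1−ω_c) = −94(0−ω_c)  ⇒  134ω_c = 40  ⇒  ω_c = 20/67
  ⇒ ω_c¹/ω_s¹ = 20/67
Stage 2: N_ring = 37 + 2·22 = 81
Stage 2: 37(ω_s−ω_c) = −81(ω_r−ω_c),  ω_s=0, ω_r=1
Stage 2: 37(0−ω_c) = −81(1−ω_c)  ⇒  118ω_c = 81  ⇒  ω_c = 81/118
  ⇒ ω_c²/ω_r² = 81/118
Coupling ω_r² = ω_c¹ ⇒ overall = 20/67 × 81/118 = 810/3953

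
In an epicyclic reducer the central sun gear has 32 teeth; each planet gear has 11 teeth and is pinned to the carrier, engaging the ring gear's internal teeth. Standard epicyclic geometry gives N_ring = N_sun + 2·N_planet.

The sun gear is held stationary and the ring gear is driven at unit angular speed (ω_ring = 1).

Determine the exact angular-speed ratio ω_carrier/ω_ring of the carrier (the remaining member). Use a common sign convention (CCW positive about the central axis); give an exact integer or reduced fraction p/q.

N_ring = 32 + 2·11 = 54
32(ω_s−ω_c) = −54(ω_r−ω_c),  ω_s=0, ω_r=1
32(0−ω_c) = −54(1−ω_c)  ⇒  86ω_c = 54  ⇒  ω_c = 27/43
ω_c/ω_r = 27/43

27/43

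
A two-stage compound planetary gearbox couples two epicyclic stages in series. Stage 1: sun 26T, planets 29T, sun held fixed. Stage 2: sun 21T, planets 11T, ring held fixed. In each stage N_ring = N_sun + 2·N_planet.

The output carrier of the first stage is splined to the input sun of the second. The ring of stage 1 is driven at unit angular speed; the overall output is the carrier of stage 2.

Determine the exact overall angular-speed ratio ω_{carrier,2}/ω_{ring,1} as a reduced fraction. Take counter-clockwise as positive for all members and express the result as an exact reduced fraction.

Stage 1: N_ring = 26 + 2·29 = 84
Stage 1: 26(ω_s−ω_c) = −84(ω_r−ω_c),  ω_s=0, ω_r=1
Stage 1: 26(0−ω_c) = −84(1−ω_c)  ⇒  110ω_c = 84  ⇒  ω_c = 42/55
  ⇒ ω_c¹/ω_r¹ = 42/55
Stage 2: N_ring = 21 + 2·11 = 43
Stage 2: 21(ω_s−ω_c) = −43(ω_r−ω_c),  ω_r=0, ω_s=1
Stage 2: 21(1−ω_c) = −43(0−ω_c)  ⇒  64ω_c = 21  ⇒  ω_c = 21/64
  ⇒ ω_c²/ω_s² = 21/64
Coupling ω_s² = ω_c¹ ⇒ overall = 42/55 × 21/64 = 441/1760

441/1760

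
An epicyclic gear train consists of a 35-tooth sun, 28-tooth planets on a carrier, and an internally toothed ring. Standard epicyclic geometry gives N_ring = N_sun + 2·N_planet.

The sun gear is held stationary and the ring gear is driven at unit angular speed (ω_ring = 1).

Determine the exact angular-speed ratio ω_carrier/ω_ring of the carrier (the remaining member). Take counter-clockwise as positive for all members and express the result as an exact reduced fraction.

13/18

N_ring = 35 + 2·28 = 91
35(ω_s−ω_c) = −91(ω_r−ω_c),  ω_s=0, ω_r=1
35(0−ω_c) = −91(1−ω_c)  ⇒  126ω_c = 91  ⇒  ω_c = 13/18
ω_c/ω_r = 13/18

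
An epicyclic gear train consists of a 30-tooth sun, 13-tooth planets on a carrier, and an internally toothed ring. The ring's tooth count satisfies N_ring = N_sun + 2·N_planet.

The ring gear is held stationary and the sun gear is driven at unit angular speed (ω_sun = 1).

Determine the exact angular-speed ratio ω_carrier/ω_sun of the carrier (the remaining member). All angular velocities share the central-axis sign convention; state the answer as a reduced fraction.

N_ring = 30 + 2·13 = 56
30(ω_s−ω_c) = −56(ω_r−ω_c),  ω_r=0, ω_s=1
30(1−ω_c) = −56(0−ω_c)  ⇒  86ω_c = 30  ⇒  ω_c = 15/43
ω_c/ω_s = 15/43

15/43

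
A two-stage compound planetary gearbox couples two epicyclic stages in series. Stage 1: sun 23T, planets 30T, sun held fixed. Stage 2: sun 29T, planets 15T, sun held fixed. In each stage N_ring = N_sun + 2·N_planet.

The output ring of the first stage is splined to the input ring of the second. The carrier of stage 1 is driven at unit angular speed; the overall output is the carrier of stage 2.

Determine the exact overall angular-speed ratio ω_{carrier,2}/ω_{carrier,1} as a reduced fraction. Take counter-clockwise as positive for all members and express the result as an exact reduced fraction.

Stage 1: N_ring = 23 + 2·30 = 83
Stage 1: 23(ω_s−ω_c) = −83(ω_r−ω_c),  ω_s=0, ω_c=1
Stage 1: ω_r = 1 − (23/83)(0−1) = 106/83
  ⇒ ω_r¹/ω_c¹ = 106/83
Stage 2: N_ring = 29 + 2·15 = 59
Stage 2: 29(ω_s−ω_c) = −59(ω_r−ω_c),  ω_s=0, ω_r=1
Stage 2: 29(0−ω_c) = −59(1−ω_c)  ⇒  88ω_c = 59  ⇒  ω_c = 59/88
  ⇒ ω_c²/ω_r² = 59/88
Coupling ω_r² = ω_r¹ ⇒ overall = 106/83 × 59/88 = 3127/3652

3127/3652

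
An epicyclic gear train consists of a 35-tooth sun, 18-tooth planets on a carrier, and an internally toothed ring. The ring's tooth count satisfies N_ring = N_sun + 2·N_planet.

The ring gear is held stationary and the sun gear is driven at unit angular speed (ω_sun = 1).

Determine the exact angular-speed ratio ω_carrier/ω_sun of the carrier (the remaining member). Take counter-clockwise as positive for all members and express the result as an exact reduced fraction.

35/106

N_ring = 35 + 2·18 = 71
35(ω_s−ω_c) = −71(ω_r−ω_c),  ω_r=0, ω_s=1
35(1−ω_c) = −71(0−ω_c)  ⇒  106ω_c = 35  ⇒  ω_c = 35/106
ω_c/ω_s = 35/106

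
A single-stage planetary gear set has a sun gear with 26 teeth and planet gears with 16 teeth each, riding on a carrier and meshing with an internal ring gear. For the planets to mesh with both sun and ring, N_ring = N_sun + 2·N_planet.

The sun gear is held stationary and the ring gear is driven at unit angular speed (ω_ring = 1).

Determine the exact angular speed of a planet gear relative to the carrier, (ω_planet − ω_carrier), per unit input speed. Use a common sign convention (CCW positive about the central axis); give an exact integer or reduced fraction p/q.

377/336

N_ring = 26 + 2·16 = 58
26(ω_s−ω_c) = −58(ω_r−ω_c),  ω_s=0, ω_r=1
26(0−ω_c) = −58(1−ω_c)  ⇒  84ω_c = 58  ⇒  ω_c = 29/42
sun–planet: 26·(0−29/42) = −16·(ω_p−ω_c)  ⇒  ω_p−ω_c = −(26/16)·(-29/42) = 377/336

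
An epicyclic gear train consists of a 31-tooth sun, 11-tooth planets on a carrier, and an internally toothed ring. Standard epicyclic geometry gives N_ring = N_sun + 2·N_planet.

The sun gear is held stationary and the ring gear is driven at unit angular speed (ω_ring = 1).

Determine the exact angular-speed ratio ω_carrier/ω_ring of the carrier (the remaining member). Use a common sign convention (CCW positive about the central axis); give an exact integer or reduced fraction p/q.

N_ring = 31 + 2·11 = 53
31(ω_s−ω_c) = −53(ω_r−ω_c),  ω_s=0, ω_r=1
31(0−ω_c) = −53(1−ω_c)  ⇒  84ω_c = 53  ⇒  ω_c = 53/84
ω_c/ω_r = 53/84

53/84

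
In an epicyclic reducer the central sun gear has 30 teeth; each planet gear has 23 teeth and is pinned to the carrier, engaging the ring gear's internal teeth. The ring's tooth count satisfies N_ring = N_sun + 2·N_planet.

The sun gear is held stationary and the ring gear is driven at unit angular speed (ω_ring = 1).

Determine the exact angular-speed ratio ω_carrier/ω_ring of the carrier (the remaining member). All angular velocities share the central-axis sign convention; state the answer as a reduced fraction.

38/53

N_ring = 30 + 2·23 = 76
30(ω_s−ω_c) = −76(ω_r−ω_c),  ω_s=0, ω_r=1
30(0−ω_c) = −76(1−ω_c)  ⇒  106ω_c = 76  ⇒  ω_c = 38/53
ω_c/ω_r = 38/53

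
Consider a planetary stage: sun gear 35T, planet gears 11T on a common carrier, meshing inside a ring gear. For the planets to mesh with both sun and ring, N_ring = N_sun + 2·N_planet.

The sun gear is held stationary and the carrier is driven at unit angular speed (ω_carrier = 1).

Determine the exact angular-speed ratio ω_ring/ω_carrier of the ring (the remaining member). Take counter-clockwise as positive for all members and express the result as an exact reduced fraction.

N_ring = 35 + 2·11 = 57
35(ω_s−ω_c) = −57(ω_r−ω_c),  ω_s=0, ω_c=1
ω_r = 1 − (35/57)(0−1) = 92/57
ω_r/ω_c = 92/57

92/57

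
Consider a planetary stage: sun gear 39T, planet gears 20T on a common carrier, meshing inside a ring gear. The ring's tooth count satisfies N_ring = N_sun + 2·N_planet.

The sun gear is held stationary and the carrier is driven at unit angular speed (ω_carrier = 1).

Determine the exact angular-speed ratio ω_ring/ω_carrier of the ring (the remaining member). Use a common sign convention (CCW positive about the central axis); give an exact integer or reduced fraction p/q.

N_ring = 39 + 2·20 = 79
39(ω_s−ω_c) = −79(ω_r−ω_c),  ω_s=0, ω_c=1
ω_r = 1 − (39/79)(0−1) = 118/79
ω_r/ω_c = 118/79

118/79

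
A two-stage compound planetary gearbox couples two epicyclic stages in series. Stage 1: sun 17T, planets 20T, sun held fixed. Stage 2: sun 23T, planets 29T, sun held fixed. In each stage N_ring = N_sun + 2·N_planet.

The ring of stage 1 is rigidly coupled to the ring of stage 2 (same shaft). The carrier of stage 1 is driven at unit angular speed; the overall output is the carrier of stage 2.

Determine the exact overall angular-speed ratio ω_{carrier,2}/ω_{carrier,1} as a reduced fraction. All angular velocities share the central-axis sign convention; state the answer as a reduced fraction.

Stage 1: N_ring = 17 + 2·20 = 57
Stage 1: 17(ω_s−ω_c) = −57(ω_r−ω_c),  ω_s=0, ω_c=1
Stage 1: ω_r = 1 − (17/57)(0−1) = 74/57
  ⇒ ω_r¹/ω_c¹ = 74/57
Stage 2: N_ring = 23 + 2·29 = 81
Stage 2: 23(ω_s−ω_c) = −81(ω_r−ω_c),  ω_s=0, ω_r=1
Stage 2: 23(0−ω_c) = −81(1−ω_c)  ⇒  104ω_c = 81  ⇒  ω_c = 81/104
  ⇒ ω_c²/ω_r² = 81/104
Coupling ω_r² = ω_r¹ ⇒ overall = 74/57 × 81/104 = 999/988

999/988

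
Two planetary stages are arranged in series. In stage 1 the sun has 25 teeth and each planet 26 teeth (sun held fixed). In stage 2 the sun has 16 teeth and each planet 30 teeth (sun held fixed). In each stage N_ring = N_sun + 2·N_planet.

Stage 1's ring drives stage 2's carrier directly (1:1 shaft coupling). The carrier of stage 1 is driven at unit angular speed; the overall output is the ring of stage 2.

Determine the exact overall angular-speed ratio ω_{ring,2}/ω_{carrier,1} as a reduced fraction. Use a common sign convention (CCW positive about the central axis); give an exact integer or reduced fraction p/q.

2346/1463

Stage 1: N_ring = 25 + 2·26 = 77
Stage 1: 25(ω_s−ω_c) = −77(ω_r−ω_c),  ω_s=0, ω_c=1
Stage 1: ω_r = 1 − (25/77)(0−1) = 102/77
  ⇒ ω_r¹/ω_c¹ = 102/77
Stage 2: N_ring = 16 + 2·30 = 76
Stage 2: 16(ω_s−ω_c) = −76(ω_r−ω_c),  ω_s=0, ω_c=1
Stage 2: ω_r = 1 − (16/76)(0−1) = 23/19
  ⇒ ω_r²/ω_c² = 23/19
Coupling ω_c² = ω_r¹ ⇒ overall = 102/77 × 23/19 = 2346/1463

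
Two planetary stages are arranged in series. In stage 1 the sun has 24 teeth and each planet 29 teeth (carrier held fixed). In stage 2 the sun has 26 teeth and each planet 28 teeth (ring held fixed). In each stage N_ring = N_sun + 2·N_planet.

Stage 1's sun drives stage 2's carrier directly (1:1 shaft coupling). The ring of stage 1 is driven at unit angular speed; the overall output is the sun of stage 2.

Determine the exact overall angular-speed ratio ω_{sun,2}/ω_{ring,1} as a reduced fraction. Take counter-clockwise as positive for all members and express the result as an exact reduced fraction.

-369/26

Stage 1: N_ring = 24 + 2·29 = 82
Stage 1: 24(ω_s−ω_c) = −82(ω_r−ω_c),  ω_c=0, ω_r=1
Stage 1: ω_s = 0 − (82/24)(1−0) = -41/12
  ⇒ ω_s¹/ω_r¹ = -41/12
Stage 2: N_ring = 26 + 2·28 = 82
Stage 2: 26(ω_s−ω_c) = −82(ω_r−ω_c),  ω_r=0, ω_c=1
Stage 2: ω_s = 1 − (82/26)(0−1) = 54/13
  ⇒ ω_s²/ω_c² = 54/13
Coupling ω_c² = ω_s¹ ⇒ overall = -41/12 × 54/13 = -369/26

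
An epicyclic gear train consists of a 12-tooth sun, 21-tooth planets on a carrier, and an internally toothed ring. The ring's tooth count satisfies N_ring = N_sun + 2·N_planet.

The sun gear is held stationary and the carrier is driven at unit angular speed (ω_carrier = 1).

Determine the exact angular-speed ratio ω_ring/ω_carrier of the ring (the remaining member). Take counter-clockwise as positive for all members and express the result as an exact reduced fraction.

11/9

N_ring = 12 + 2·21 = 54
12(ω_s−ω_c) = −54(ω_r−ω_c),  ω_s=0, ω_c=1
ω_r = 1 − (12/54)(0−1) = 11/9
ω_r/ω_c = 11/9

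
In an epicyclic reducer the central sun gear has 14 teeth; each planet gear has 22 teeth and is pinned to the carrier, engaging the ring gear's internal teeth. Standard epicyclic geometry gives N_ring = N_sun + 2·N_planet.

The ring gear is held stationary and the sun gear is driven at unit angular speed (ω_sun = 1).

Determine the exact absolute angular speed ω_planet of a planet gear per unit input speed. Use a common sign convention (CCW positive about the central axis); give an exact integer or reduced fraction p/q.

-7/22

N_ring = 14 + 2·22 = 58
14(ω_s−ω_c) = −58(ω_r−ω_c),  ω_r=0, ω_s=1
14(1−ω_c) = −58(0−ω_c)  ⇒  72ω_c = 14  ⇒  ω_c = 7/36
sun–planet: 14·(1−7/36) = −22·(ω_p−ω_c)  ⇒  ω_p−ω_c = −(14/22)·(29/36) = -203/396
ω_p = 7/36 − 203/396 = -7/22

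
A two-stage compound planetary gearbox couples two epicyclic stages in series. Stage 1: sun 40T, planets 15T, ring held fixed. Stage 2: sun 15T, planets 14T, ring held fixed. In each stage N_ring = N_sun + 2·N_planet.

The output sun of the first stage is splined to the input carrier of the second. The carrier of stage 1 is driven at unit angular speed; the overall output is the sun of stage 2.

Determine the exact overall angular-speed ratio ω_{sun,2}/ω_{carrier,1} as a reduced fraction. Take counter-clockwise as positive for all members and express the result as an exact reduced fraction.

319/30

Stage 1: N_ring = 40 + 2·15 = 70
Stage 1: 40(ω_s−ω_c) = −70(ω_r−ω_c),  ω_r=0, ω_c=1
Stage 1: ω_s = 1 − (70/40)(0−1) = 11/4
  ⇒ ω_s¹/ω_c¹ = 11/4
Stage 2: N_ring = 15 + 2·14 = 43
Stage 2: 15(ω_s−ω_c) = −43(ω_r−ω_c),  ω_r=0, ω_c=1
Stage 2: ω_s = 1 − (43/15)(0−1) = 58/15
  ⇒ ω_s²/ω_c² = 58/15
Coupling ω_c² = ω_s¹ ⇒ overall = 11/4 × 58/15 = 319/30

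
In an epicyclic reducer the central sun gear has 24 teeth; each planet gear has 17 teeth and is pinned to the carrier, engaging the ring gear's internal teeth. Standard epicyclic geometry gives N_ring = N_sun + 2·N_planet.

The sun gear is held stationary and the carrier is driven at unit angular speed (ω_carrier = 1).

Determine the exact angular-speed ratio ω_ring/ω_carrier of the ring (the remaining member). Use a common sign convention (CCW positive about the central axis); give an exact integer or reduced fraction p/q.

N_ring = 24 + 2·17 = 58
24(ω_s−ω_c) = −58(ω_r−ω_c),  ω_s=0, ω_c=1
ω_r = 1 − (24/58)(0−1) = 41/29
ω_r/ω_c = 41/29

41/29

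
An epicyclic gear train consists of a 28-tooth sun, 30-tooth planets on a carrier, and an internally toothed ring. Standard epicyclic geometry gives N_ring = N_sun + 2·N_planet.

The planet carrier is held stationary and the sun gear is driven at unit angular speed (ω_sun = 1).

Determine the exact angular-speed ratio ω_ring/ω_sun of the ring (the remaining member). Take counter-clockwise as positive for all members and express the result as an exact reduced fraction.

-7/22

N_ring = 28 + 2·30 = 88
28(ω_s−ω_c) = −88(ω_r−ω_c),  ω_c=0, ω_s=1
ω_r = 0 − (28/88)(1−0) = -7/22
ω_r/ω_s = -7/22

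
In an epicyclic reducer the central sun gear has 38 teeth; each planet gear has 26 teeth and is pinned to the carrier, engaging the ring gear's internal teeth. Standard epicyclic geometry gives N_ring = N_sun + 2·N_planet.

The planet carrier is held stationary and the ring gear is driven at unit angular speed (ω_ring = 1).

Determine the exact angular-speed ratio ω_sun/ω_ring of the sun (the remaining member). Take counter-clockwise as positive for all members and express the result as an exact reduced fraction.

N_ring = 38 + 2·26 = 90
38(ω_s−ω_c) = −90(ω_r−ω_c),  ω_c=0, ω_r=1
ω_s = 0 − (90/38)(1−0) = -45/19
ω_s/ω_r = -45/19

-45/19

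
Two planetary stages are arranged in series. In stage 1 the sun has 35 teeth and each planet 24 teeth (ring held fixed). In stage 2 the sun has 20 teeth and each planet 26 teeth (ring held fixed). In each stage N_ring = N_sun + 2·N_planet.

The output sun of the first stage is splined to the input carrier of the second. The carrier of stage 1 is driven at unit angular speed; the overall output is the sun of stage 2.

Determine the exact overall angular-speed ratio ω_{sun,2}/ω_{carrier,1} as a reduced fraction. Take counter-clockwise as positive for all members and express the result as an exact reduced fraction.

Stage 1: N_ring = 35 + 2·24 = 83
Stage 1: 35(ω_s−ω_c) = −83(ω_r−ω_c),  ω_r=0, ω_c=1
Stage 1: ω_s = 1 − (83/35)(0−1) = 118/35
  ⇒ ω_s¹/ω_c¹ = 118/35
Stage 2: N_ring = 20 + 2·26 = 72
Stage 2: 20(ω_s−ω_c) = −72(ω_r−ω_c),  ω_r=0, ω_c=1
Stage 2: ω_s = 1 − (72/20)(0−1) = 23/5
  ⇒ ω_s²/ω_c² = 23/5
Coupling ω_c² = ω_s¹ ⇒ overall = 118/35 × 23/5 = 2714/175

2714/175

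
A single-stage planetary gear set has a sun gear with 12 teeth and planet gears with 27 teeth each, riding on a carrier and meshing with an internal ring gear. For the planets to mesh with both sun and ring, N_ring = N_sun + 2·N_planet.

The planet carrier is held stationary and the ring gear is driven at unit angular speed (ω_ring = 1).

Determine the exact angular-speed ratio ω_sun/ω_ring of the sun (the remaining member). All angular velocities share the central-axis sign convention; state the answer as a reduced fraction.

N_ring = 12 + 2·27 = 66
12(ω_s−ω_c) = −66(ω_r−ω_c),  ω_c=0, ω_r=1
ω_s = 0 − (66/12)(1−0) = -11/2
ω_s/ω_r = -11/2

-11/2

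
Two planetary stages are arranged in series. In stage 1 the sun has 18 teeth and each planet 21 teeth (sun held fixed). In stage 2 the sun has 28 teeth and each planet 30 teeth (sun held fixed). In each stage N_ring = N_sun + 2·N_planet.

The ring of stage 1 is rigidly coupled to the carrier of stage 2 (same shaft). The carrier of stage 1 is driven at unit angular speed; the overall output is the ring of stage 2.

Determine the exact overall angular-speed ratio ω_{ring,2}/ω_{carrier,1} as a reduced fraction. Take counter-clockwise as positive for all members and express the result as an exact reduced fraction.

Stage 1: N_ring = 18 + 2·21 = 60
Stage 1: 18(ω_s−ω_c) = −60(ω_r−ω_c),  ω_s=0, ω_c=1
Stage 1: ω_r = 1 − (18/60)(0−1) = 13/10
  ⇒ ω_r¹/ω_c¹ = 13/10
Stage 2: N_ring = 28 + 2·30 = 88
Stage 2: 28(ω_s−ω_c) = −88(ω_r−ω_c),  ω_s=0, ω_c=1
Stage 2: ω_r = 1 − (28/88)(0−1) = 29/22
  ⇒ ω_r²/ω_c² = 29/22
Coupling ω_c² = ω_r¹ ⇒ overall = 13/10 × 29/22 = 377/220

377/220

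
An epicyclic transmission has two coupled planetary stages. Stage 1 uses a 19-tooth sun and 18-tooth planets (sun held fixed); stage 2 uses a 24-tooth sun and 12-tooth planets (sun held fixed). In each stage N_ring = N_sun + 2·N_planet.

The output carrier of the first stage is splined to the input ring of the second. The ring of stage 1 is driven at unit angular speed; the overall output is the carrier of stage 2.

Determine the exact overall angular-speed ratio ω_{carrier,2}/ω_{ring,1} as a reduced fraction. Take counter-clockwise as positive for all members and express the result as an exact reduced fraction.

55/111

Stage 1: N_ring = 19 + 2·18 = 55
Stage 1: 19(ω_s−ω_c) = −55(ω_r−ω_c),  ω_s=0, ω_r=1
Stage 1: 19(0−ω_c) = −55(1−ω_c)  ⇒  74ω_c = 55  ⇒  ω_c = 55/74
  ⇒ ω_c¹/ω_r¹ = 55/74
Stage 2: N_ring = 24 + 2·12 = 48
Stage 2: 24(ω_s−ω_c) = −48(ω_r−ω_c),  ω_s=0, ω_r=1
Stage 2: 24(0−ω_c) = −48(1−ω_c)  ⇒  72ω_c = 48  ⇒  ω_c = 2/3
  ⇒ ω_c²/ω_r² = 2/3
Coupling ω_r² = ω_c¹ ⇒ overall = 55/74 × 2/3 = 55/111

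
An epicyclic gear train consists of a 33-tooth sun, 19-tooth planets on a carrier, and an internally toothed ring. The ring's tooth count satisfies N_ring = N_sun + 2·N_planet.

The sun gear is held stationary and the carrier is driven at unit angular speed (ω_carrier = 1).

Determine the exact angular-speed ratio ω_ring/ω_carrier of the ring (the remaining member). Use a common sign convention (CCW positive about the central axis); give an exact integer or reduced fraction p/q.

N_ring = 33 + 2·19 = 71
33(ω_s−ω_c) = −71(ω_r−ω_c),  ω_s=0, ω_c=1
ω_r = 1 − (33/71)(0−1) = 104/71
ω_r/ω_c = 104/71

104/71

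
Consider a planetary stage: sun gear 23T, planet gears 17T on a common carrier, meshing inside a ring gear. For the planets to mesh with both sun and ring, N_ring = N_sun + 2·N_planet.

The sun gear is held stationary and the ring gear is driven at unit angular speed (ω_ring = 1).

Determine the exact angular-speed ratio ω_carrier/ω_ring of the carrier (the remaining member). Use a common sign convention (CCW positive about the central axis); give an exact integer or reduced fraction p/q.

N_ring = 23 + 2·17 = 57
23(ω_s−ω_c) = −57(ω_r−ω_c),  ω_s=0, ω_r=1
23(0−ω_c) = −57(1−ω_c)  ⇒  80ω_c = 57  ⇒  ω_c = 57/80
ω_c/ω_r = 57/80

57/80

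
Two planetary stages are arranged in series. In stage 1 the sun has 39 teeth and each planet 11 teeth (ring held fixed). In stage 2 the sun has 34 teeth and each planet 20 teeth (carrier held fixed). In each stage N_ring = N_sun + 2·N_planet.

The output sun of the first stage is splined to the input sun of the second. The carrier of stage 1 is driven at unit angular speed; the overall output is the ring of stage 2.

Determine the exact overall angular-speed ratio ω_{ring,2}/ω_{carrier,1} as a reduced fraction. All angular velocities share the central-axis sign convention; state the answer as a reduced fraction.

-1700/1443

Stage 1: N_ring = 39 + 2·11 = 61
Stage 1: 39(ω_s−ω_c) = −61(ω_r−ω_c),  ω_r=0, ω_c=1
Stage 1: ω_s = 1 − (61/39)(0−1) = 100/39
  ⇒ ω_s¹/ω_c¹ = 100/39
Stage 2: N_ring = 34 + 2·20 = 74
Stage 2: 34(ω_s−ω_c) = −74(ω_r−ω_c),  ω_c=0, ω_s=1
Stage 2: ω_r = 0 − (34/74)(1−0) = -17/37
  ⇒ ω_r²/ω_s² = -17/37
Coupling ω_s² = ω_s¹ ⇒ overall = 100/39 × -17/37 = -1700/1443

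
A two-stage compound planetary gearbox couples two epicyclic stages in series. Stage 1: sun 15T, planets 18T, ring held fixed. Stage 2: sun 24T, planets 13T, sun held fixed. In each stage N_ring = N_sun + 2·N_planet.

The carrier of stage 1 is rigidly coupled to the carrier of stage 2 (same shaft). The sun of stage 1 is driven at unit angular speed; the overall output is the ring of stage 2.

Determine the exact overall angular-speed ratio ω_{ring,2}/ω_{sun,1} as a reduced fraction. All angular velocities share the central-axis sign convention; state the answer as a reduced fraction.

Stage 1: N_ring = 15 + 2·18 = 51
Stage 1: 15(ω_s−ω_c) = −51(ω_r−ω_c),  ω_r=0, ω_s=1
Stage 1: 15(1−ω_c) = −51(0−ω_c)  ⇒  66ω_c = 15  ⇒  ω_c = 5/22
  ⇒ ω_c¹/ω_s¹ = 5/22
Stage 2: N_ring = 24 + 2·13 = 50
Stage 2: 24(ω_s−ω_c) = −50(ω_r−ω_c),  ω_s=0, ω_c=1
Stage 2: ω_r = 1 − (24/50)(0−1) = 37/25
  ⇒ ω_r²/ω_c² = 37/25
Coupling ω_c² = ω_c¹ ⇒ overall = 5/22 × 37/25 = 37/110

37/110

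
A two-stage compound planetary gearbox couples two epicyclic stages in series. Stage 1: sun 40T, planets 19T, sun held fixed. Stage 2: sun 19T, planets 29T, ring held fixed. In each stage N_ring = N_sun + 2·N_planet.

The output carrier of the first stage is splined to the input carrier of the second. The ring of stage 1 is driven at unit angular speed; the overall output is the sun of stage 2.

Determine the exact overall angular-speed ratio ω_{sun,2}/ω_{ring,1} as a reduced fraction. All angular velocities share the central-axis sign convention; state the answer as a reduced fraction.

3744/1121

Stage 1: N_ring = 40 + 2·19 = 78
Stage 1: 40(ω_s−ω_c) = −78(ω_r−ω_c),  ω_s=0, ω_r=1
Stage 1: 40(0−ω_c) = −78(1−ω_c)  ⇒  118ω_c = 78  ⇒  ω_c = 39/59
  ⇒ ω_c¹/ω_r¹ = 39/59
Stage 2: N_ring = 19 + 2·29 = 77
Stage 2: 19(ω_s−ω_c) = −77(ω_r−ω_c),  ω_r=0, ω_c=1
Stage 2: ω_s = 1 − (77/19)(0−1) = 96/19
  ⇒ ω_s²/ω_c² = 96/19
Coupling ω_c² = ω_c¹ ⇒ overall = 39/59 × 96/19 = 3744/1121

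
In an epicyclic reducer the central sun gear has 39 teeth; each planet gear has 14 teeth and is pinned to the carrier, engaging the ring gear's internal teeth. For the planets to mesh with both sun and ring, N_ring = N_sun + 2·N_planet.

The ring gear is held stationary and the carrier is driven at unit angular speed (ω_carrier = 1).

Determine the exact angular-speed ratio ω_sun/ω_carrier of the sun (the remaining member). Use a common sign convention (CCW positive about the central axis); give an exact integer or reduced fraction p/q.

106/39

N_ring = 39 + 2·14 = 67
39(ω_s−ω_c) = −67(ω_r−ω_c),  ω_r=0, ω_c=1
ω_s = 1 − (67/39)(0−1) = 106/39
ω_s/ω_c = 106/39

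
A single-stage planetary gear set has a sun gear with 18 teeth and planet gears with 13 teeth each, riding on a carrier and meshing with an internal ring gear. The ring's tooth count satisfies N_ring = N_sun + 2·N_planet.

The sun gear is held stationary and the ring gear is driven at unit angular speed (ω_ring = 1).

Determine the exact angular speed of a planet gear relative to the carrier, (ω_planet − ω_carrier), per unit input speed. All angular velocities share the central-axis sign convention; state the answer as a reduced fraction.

396/403

N_ring = 18 + 2·13 = 44
18(ω_s−ω_c) = −44(ω_r−ω_c),  ω_s=0, ω_r=1
18(0−ω_c) = −44(1−ω_c)  ⇒  62ω_c = 44  ⇒  ω_c = 22/31
sun–planet: 18·(0−22/31) = −13·(ω_p−ω_c)  ⇒  ω_p−ω_c = −(18/13)·(-22/31) = 396/403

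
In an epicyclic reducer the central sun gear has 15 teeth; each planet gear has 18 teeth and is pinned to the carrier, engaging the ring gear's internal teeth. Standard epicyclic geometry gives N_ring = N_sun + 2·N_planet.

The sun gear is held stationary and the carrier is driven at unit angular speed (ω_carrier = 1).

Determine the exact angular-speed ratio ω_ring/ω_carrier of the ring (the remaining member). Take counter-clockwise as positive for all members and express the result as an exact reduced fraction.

N_ring = 15 + 2·18 = 51
15(ω_s−ω_c) = −51(ω_r−ω_c),  ω_s=0, ω_c=1
ω_r = 1 − (15/51)(0−1) = 22/17
ω_r/ω_c = 22/17

22/17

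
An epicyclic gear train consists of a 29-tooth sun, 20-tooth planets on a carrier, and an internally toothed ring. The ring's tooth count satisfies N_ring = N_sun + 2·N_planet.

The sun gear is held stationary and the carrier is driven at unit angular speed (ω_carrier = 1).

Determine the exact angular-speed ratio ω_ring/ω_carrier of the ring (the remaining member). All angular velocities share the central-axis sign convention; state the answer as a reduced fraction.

N_ring = 29 + 2·20 = 69
29(ω_s−ω_c) = −69(ω_r−ω_c),  ω_s=0, ω_c=1
ω_r = 1 − (29/69)(0−1) = 98/69
ω_r/ω_c = 98/69

98/69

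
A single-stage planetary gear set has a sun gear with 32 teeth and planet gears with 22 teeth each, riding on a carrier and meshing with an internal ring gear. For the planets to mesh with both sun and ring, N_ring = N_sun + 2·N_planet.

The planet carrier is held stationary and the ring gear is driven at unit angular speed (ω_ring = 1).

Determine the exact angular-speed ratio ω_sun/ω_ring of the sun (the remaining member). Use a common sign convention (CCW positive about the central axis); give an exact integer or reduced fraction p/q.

-19/8

N_ring = 32 + 2·22 = 76
32(ω_s−ω_c) = −76(ω_r−ω_c),  ω_c=0, ω_r=1
ω_s = 0 − (76/32)(1−0) = -19/8
ω_s/ω_r = -19/8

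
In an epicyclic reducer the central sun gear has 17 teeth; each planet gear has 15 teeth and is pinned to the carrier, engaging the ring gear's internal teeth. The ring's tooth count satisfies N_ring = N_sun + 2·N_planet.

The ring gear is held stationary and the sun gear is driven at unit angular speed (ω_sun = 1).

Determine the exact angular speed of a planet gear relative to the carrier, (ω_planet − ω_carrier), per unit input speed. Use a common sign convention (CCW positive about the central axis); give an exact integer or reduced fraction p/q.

N_ring = 17 + 2·15 = 47
17(ω_s−ω_c) = −47(ω_r−ω_c),  ω_r=0, ω_s=1
17(1−ω_c) = −47(0−ω_c)  ⇒  64ω_c = 17  ⇒  ω_c = 17/64
sun–planet: 17·(1−17/64) = −15·(ω_p−ω_c)  ⇒  ω_p−ω_c = −(17/15)·(47/64) = -799/960

-799/960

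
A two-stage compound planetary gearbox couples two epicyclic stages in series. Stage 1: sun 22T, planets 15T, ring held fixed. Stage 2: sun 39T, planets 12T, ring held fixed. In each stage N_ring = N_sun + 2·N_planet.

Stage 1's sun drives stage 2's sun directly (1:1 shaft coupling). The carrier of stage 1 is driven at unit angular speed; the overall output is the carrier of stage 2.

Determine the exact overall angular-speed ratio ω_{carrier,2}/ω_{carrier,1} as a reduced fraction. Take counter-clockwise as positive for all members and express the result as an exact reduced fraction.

Stage 1: N_ring = 22 + 2·15 = 52
Stage 1: 22(ω_s−ω_c) = −52(ω_r−ω_c),  ω_r=0, ω_c=1
Stage 1: ω_s = 1 − (52/22)(0−1) = 37/11
  ⇒ ω_s¹/ω_c¹ = 37/11
Stage 2: N_ring = 39 + 2·12 = 63
Stage 2: 39(ω_s−ω_c) = −63(ω_r−ω_c),  ω_r=0, ω_s=1
Stage 2: 39(1−ω_c) = −63(0−ω_c)  ⇒  102ω_c = 39  ⇒  ω_c = 13/34
  ⇒ ω_c²/ω_s² = 13/34
Coupling ω_s² = ω_s¹ ⇒ overall = 37/11 × 13/34 = 481/374

481/374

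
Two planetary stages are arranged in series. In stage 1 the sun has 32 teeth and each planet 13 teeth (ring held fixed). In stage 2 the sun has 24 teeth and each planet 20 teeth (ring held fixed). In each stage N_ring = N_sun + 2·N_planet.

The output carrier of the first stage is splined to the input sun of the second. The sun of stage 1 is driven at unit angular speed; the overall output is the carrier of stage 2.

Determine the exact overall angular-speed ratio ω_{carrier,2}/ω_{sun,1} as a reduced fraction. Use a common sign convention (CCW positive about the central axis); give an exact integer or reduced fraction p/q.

Stage 1: N_ring = 32 + 2·13 = 58
Stage 1: 32(ω_s−ω_c) = −58(ω_r−ω_c),  ω_r=0, ω_s=1
Stage 1: 32(1−ω_c) = −58(0−ω_c)  ⇒  90ω_c = 32  ⇒  ω_c = 16/45
  ⇒ ω_c¹/ω_s¹ = 16/45
Stage 2: N_ring = 24 + 2·20 = 64
Stage 2: 24(ω_s−ω_c) = −64(ω_r−ω_c),  ω_r=0, ω_s=1
Stage 2: 24(1−ω_c) = −64(0−ω_c)  ⇒  88ω_c = 24  ⇒  ω_c = 3/11
  ⇒ ω_c²/ω_s² = 3/11
Coupling ω_s² = ω_c¹ ⇒ overall = 16/45 × 3/11 = 16/165

16/165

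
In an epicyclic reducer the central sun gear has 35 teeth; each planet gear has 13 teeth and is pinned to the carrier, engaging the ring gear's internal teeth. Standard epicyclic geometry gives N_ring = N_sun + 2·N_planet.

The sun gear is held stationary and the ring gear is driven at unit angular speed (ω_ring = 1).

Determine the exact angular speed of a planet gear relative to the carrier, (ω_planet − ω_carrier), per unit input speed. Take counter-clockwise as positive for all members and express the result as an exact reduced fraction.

N_ring = 35 + 2·13 = 61
35(ω_s−ω_c) = −61(ω_r−ω_c),  ω_s=0, ω_r=1
35(0−ω_c) = −61(1−ω_c)  ⇒  96ω_c = 61  ⇒  ω_c = 61/96
sun–planet: 35·(0−61/96) = −13·(ω_p−ω_c)  ⇒  ω_p−ω_c = −(35/13)·(-61/96) = 2135/1248

2135/1248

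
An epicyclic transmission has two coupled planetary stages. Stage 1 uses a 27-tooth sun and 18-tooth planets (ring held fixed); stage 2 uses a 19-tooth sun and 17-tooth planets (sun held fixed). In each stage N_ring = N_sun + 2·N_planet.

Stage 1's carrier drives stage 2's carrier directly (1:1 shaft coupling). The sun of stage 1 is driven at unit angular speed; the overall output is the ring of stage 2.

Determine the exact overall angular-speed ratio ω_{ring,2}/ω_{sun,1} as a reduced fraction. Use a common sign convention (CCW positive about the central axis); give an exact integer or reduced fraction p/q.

108/265

Stage 1: N_ring = 27 + 2·18 = 63
Stage 1: 27(ω_s−ω_c) = −63(ω_r−ω_c),  ω_r=0, ω_s=1
Stage 1: 27(1−ω_c) = −63(0−ω_c)  ⇒  90ω_c = 27  ⇒  ω_c = 3/10
  ⇒ ω_c¹/ω_s¹ = 3/10
Stage 2: N_ring = 19 + 2·17 = 53
Stage 2: 19(ω_s−ω_c) = −53(ω_r−ω_c),  ω_s=0, ω_c=1
Stage 2: ω_r = 1 − (19/53)(0−1) = 72/53
  ⇒ ω_r²/ω_c² = 72/53
Coupling ω_c² = ω_c¹ ⇒ overall = 3/10 × 72/53 = 108/265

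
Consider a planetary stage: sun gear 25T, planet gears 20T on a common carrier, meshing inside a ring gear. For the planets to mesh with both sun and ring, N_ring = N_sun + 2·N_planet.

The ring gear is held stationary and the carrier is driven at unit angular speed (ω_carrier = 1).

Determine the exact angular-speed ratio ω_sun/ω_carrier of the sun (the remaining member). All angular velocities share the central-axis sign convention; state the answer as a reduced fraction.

18/5

N_ring = 25 + 2·20 = 65
25(ω_s−ω_c) = −65(ω_r−ω_c),  ω_r=0, ω_c=1
ω_s = 1 − (65/25)(0−1) = 18/5
ω_s/ω_c = 18/5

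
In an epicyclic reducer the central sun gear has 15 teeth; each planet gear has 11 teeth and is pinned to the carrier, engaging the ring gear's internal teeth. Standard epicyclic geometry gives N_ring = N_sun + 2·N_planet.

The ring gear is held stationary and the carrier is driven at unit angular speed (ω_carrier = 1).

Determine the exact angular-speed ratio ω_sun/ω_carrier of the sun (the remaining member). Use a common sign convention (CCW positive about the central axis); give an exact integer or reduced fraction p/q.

N_ring = 15 + 2·11 = 37
15(ω_s−ω_c) = −37(ω_r−ω_c),  ω_r=0, ω_c=1
ω_s = 1 − (37/15)(0−1) = 52/15
ω_s/ω_c = 52/15

52/15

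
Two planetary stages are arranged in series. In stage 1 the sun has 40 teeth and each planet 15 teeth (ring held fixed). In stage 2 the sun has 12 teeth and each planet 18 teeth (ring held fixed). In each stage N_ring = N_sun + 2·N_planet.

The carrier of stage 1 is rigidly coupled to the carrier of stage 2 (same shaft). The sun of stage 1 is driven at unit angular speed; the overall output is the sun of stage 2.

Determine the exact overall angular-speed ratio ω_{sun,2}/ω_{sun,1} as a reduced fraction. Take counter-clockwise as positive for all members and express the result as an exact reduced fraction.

20/11

Stage 1: N_ring = 40 + 2·15 = 70
Stage 1: 40(ω_s−ω_c) = −70(ω_r−ω_c),  ω_r=0, ω_s=1
Stage 1: 40(1−ω_c) = −70(0−ω_c)  ⇒  110ω_c = 40  ⇒  ω_c = 4/11
  ⇒ ω_c¹/ω_s¹ = 4/11
Stage 2: N_ring = 12 + 2·18 = 48
Stage 2: 12(ω_s−ω_c) = −48(ω_r−ω_c),  ω_r=0, ω_c=1
Stage 2: ω_s = 1 − (48/12)(0−1) = 5
  ⇒ ω_s²/ω_c² = 5
Coupling ω_c² = ω_c¹ ⇒ overall = 4/11 × 5 = 20/11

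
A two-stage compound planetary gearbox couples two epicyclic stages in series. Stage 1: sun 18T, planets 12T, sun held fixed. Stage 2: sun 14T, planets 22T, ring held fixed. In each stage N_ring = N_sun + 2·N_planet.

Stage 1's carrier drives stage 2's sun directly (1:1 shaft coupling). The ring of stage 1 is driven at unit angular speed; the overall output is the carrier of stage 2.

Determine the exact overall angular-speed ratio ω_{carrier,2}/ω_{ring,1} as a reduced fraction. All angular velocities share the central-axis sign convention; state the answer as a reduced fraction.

49/360

Stage 1: N_ring = 18 + 2·12 = 42
Stage 1: 18(ω_s−ω_c) = −42(ω_r−ω_c),  ω_s=0, ω_r=1
Stage 1: 18(0−ω_c) = −42(1−ω_c)  ⇒  60ω_c = 42  ⇒  ω_c = 7/10
  ⇒ ω_c¹/ω_r¹ = 7/10
Stage 2: N_ring = 14 + 2·22 = 58
Stage 2: 14(ω_s−ω_c) = −58(ω_r−ω_c),  ω_r=0, ω_s=1
Stage 2: 14(1−ω_c) = −58(0−ω_c)  ⇒  72ω_c = 14  ⇒  ω_c = 7/36
  ⇒ ω_c²/ω_s² = 7/36
Coupling ω_s² = ω_c¹ ⇒ overall = 7/10 × 7/36 = 49/360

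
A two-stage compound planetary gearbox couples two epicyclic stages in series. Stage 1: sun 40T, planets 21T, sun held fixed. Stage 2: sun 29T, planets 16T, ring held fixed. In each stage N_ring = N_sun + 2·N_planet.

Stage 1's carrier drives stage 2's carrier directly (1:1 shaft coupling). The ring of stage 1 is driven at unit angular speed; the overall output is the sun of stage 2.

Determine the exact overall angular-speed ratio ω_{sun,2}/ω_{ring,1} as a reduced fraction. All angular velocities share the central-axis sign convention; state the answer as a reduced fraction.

Stage 1: N_ring = 40 + 2·21 = 82
Stage 1: 40(ω_s−ω_c) = −82(ω_r−ω_c),  ω_s=0, ω_r=1
Stage 1: 40(0−ω_c) = −82(1−ω_c)  ⇒  122ω_c = 82  ⇒  ω_c = 41/61
  ⇒ ω_c¹/ω_r¹ = 41/61
Stage 2: N_ring = 29 + 2·16 = 61
Stage 2: 29(ω_s−ω_c) = −61(ω_r−ω_c),  ω_r=0, ω_c=1
Stage 2: ω_s = 1 − (61/29)(0−1) = 90/29
  ⇒ ω_s²/ω_c² = 90/29
Coupling ω_c² = ω_c¹ ⇒ overall = 41/61 × 90/29 = 3690/1769

3690/1769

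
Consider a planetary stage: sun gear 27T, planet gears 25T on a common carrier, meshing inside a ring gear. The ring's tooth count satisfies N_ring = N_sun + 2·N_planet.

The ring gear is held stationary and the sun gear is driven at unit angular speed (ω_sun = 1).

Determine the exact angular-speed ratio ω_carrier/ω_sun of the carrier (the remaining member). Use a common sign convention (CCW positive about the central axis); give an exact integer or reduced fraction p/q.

N_ring = 27 + 2·25 = 77
27(ω_s−ω_c) = −77(ω_r−ω_c),  ω_r=0, ω_s=1
27(1−ω_c) = −77(0−ω_c)  ⇒  104ω_c = 27  ⇒  ω_c = 27/104
ω_c/ω_s = 27/104

27/104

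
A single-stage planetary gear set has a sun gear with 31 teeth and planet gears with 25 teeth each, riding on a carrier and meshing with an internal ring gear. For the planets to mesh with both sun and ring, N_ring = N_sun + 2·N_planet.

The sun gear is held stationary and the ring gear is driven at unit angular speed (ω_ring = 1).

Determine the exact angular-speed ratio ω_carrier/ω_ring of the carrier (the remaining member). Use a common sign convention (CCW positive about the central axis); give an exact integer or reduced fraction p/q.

N_ring = 31 + 2·25 = 81
31(ω_s−ω_c) = −81(ω_r−ω_c),  ω_s=0, ω_r=1
31(0−ω_c) = −81(1−ω_c)  ⇒  112ω_c = 81  ⇒  ω_c = 81/112
ω_c/ω_r = 81/112

81/112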